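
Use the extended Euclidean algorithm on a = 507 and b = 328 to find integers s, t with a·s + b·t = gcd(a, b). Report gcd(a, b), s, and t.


Euclidean algorithm on (507, 328) — divide until remainder is 0:
  507 = 1 · 328 + 179
  328 = 1 · 179 + 149
  179 = 1 · 149 + 30
  149 = 4 · 30 + 29
  30 = 1 · 29 + 1
  29 = 29 · 1 + 0
gcd(507, 328) = 1.
Track Bezout coefficients alongside the remainders: start with r₀ = 507 = a·1 + b·0 (s = 1, t = 0) and r₁ = 328 = a·0 + b·1 (s = 0, t = 1); each new remainder r_{k+1} = r_{k-1} − q_k·r_k inherits s_{k+1} = s_{k-1} − q_k·s_k, t_{k+1} = t_{k-1} − q_k·t_k, so r_k = a·s_k + b·t_k at every step:
  q = 1: r = 179, s = 1 − 1·0 = 1, t = 0 − 1·1 = -1  (check: 507·1 + 328·(-1) = 179)
  q = 1: r = 149, s = 0 − 1·1 = -1, t = 1 − 1·(-1) = 2  (check: 507·(-1) + 328·2 = 149)
  q = 1: r = 30, s = 1 − 1·(-1) = 2, t = -1 − 1·2 = -3  (check: 507·2 + 328·(-3) = 30)
  q = 4: r = 29, s = -1 − 4·2 = -9, t = 2 − 4·(-3) = 14  (check: 507·(-9) + 328·14 = 29)
  q = 1: r = 1, s = 2 − 1·(-9) = 11, t = -3 − 1·14 = -17  (check: 507·11 + 328·(-17) = 1)
The row with r = 1 (the gcd) gives the Bezout coefficients s = 11, t = -17.
Result: 507 · (11) + 328 · (-17) = 1.

gcd(507, 328) = 1; s = 11, t = -17 (check: 507·11 + 328·(-17) = 1).


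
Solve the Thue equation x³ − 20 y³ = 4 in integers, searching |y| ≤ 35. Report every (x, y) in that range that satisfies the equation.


The equation is x³ - 20y³ = 4. For fixed y, x³ = 20·y³ + 4, so a solution requires the RHS to be a perfect cube.
Strategy: iterate y from -35 to 35, compute RHS = 20·y³ + 4, and check whether it is a (positive or negative) perfect cube.
Check small values of y:
  y = 0: RHS = 4 is not a perfect cube.
  y = 1: RHS = 24 is not a perfect cube.
  y = -1: RHS = -16 is not a perfect cube.
  y = 2: RHS = 164 is not a perfect cube.
  y = -2: RHS = -156 is not a perfect cube.
  y = 3: RHS = 544 is not a perfect cube.
  y = -3: RHS = -536 is not a perfect cube.
Continuing the search up to |y| = 35 finds no solutions either.
No (x, y) in the scanned range satisfies the equation.

No integer solutions with |y| ≤ 35.


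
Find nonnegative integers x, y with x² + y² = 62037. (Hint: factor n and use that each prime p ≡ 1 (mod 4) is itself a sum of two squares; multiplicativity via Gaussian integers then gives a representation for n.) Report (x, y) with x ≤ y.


Step 1: Factor n = 62037 = 3^2 · 61 · 113.
Step 2: Check the mod-4 condition on each prime factor: 3 ≡ 3 (mod 4), exponent 2 (must be even); 61 ≡ 1 (mod 4), exponent 1; 113 ≡ 1 (mod 4), exponent 1.
All primes ≡ 3 (mod 4) appear to even exponent (or don't appear), so by the two-squares theorem n IS expressible as a sum of two squares.
Step 3: Build a representation. Group n = k² · m with k = 3 and m = 61 · 113 = 6893 (a product of primes ≡ 1 (mod 4)); a representation of m scales to one of n via (k·x)² + (k·y)² = k²(x² + y²). Each prime p ≡ 1 (mod 4) is itself a sum of two squares; find a² by testing p − a² for a perfect square:
  61: 61 − 1² = 60, 61 − 2² = 57, 61 − 3² = 52, 61 − 4² = 45, 61 − 5² = 36 = 6² ⇒ 61 = 5² + 6².
  113: 113 − 1² = 112, 113 − 2² = 109, 113 − 3² = 104, 113 − 4² = 97, 113 − 5² = 88, 113 − 6² = 77, 113 − 7² = 64 = 8² ⇒ 113 = 7² + 8².
  Combine using the Brahmagupta–Fibonacci identity (a² + b²)(c² + d²) = (ac − bd)² + (ad + bc)² = (ac + bd)² + (ad − bc)²:
  61 · 113 = 6893: from (5² + 6²)(7² + 8²), take (5·7 − 6·8, 5·8 + 6·7) = (35 − 48, 40 + 42) = (-13, 82); dropping signs (only squares matter) gives (13, 82); check 13² + 82² = 169 + 6724 = 6893 ✓.
  Scale by k = 3: (3·13, 3·82) = (39, 246).
Step 4: Order so x ≤ y and verify: 39² + 246² = 1521 + 60516 = 62037 = n. ✓

n = 62037 = 39² + 246² (one valid representation with x ≤ y).


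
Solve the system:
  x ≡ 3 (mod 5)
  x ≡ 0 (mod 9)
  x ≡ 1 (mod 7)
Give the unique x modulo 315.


Moduli 5, 9, 7 are pairwise coprime; by CRT there is a unique solution modulo M = 5 · 9 · 7 = 315.
Solve pairwise, accumulating the modulus:
  Start with x ≡ 3 (mod 5).
  Combine with x ≡ 0 (mod 9): since gcd(5, 9) = 1, we get a unique residue mod 45.
    Write x = 3 + 5·t and substitute into x ≡ 0 (mod 9): 5·t ≡ 0 − 3 = -3 (mod 9).
    Reduce coefficients mod 9: 5·t ≡ 6 (mod 9).
    The inverse of 5 mod 9 is 2 (since 5·2 = 10 = 1·9 + 1), so t ≡ 2·6 = 12 ≡ 3 (mod 9).
    Then x = 3 + 5·3 = 18, valid modulo lcm(5, 9) = 45: x ≡ 18 (mod 45).
  Combine with x ≡ 1 (mod 7): since gcd(45, 7) = 1, we get a unique residue mod 315.
    Write x = 18 + 45·t and substitute into x ≡ 1 (mod 7): 45·t ≡ 1 − 18 = -17 (mod 7).
    Reduce coefficients mod 7: 3·t ≡ 4 (mod 7).
    The inverse of 3 mod 7 is 5 (since 3·5 = 15 = 2·7 + 1), so t ≡ 5·4 = 20 ≡ 6 (mod 7).
    Then x = 18 + 45·6 = 288, valid modulo lcm(45, 7) = 315: x ≡ 288 (mod 315).
Verify: 288 mod 5 = 3 ✓, 288 mod 9 = 0 ✓, 288 mod 7 = 1 ✓.

x ≡ 288 (mod 315).


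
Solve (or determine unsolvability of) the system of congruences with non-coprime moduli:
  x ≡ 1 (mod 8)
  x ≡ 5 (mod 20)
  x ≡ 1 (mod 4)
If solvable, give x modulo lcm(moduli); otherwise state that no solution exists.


Moduli 8, 20, 4 are not pairwise coprime, so CRT works modulo lcm(m_i) when all pairwise compatibility conditions hold.
Pairwise compatibility: gcd(m_i, m_j) must divide a_i - a_j for every pair.
Merge one congruence at a time:
  Start: x ≡ 1 (mod 8).
  Combine with x ≡ 5 (mod 20): gcd(8, 20) = 4; 5 - 1 = 4, which IS divisible by 4, so compatible.
    Write x = 1 + 8·t and substitute into x ≡ 5 (mod 20): 8·t ≡ 5 − 1 = 4 (mod 20).
    Divide the congruence (and modulus) by g = 4: 2·t ≡ 1 (mod 5).
    The inverse of 2 mod 5 is 3 (since 2·3 = 6 = 1·5 + 1), so t ≡ 3·1 = 3 ≡ 3 (mod 5).
    Then x = 1 + 8·3 = 25, valid modulo lcm(8, 20) = 40: x ≡ 25 (mod 40).
  Combine with x ≡ 1 (mod 4): gcd(40, 4) = 4; 1 - 25 = -24, which IS divisible by 4, so compatible.
    Write x = 25 + 40·t and substitute into x ≡ 1 (mod 4): 40·t ≡ 1 − 25 = -24 (mod 4).
    Divide the congruence (and modulus) by g = 4: 10·t ≡ -6 (mod 1).
    Modulo 1 every t works; take t = 0.
    Then x = 25 + 40·0 = 25, valid modulo lcm(40, 4) = 40: x ≡ 25 (mod 40).
Verify: 25 mod 8 = 1, 25 mod 20 = 5, 25 mod 4 = 1.

x ≡ 25 (mod 40).


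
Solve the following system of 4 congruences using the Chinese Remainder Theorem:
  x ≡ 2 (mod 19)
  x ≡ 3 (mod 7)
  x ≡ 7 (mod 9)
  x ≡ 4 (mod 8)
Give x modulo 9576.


Product of moduli M = 19 · 7 · 9 · 8 = 9576.
Merge one congruence at a time:
  Start: x ≡ 2 (mod 19).
  Combine with x ≡ 3 (mod 7); new modulus lcm = 133.
    Write x = 2 + 19·t and substitute into x ≡ 3 (mod 7): 19·t ≡ 3 − 2 = 1 (mod 7).
    Reduce coefficients mod 7: 5·t ≡ 1 (mod 7).
    The inverse of 5 mod 7 is 3 (since 5·3 = 15 = 2·7 + 1), so t ≡ 3·1 = 3 ≡ 3 (mod 7).
    Then x = 2 + 19·3 = 59, valid modulo lcm(19, 7) = 133: x ≡ 59 (mod 133).
  Combine with x ≡ 7 (mod 9); new modulus lcm = 1197.
    Write x = 59 + 133·t and substitute into x ≡ 7 (mod 9): 133·t ≡ 7 − 59 = -52 (mod 9).
    Reduce coefficients mod 9: 7·t ≡ 2 (mod 9).
    The inverse of 7 mod 9 is 4 (since 7·4 = 28 = 3·9 + 1), so t ≡ 4·2 = 8 ≡ 8 (mod 9).
    Then x = 59 + 133·8 = 1123, valid modulo lcm(133, 9) = 1197: x ≡ 1123 (mod 1197).
  Combine with x ≡ 4 (mod 8); new modulus lcm = 9576.
    Write x = 1123 + 1197·t and substitute into x ≡ 4 (mod 8): 1197·t ≡ 4 − 1123 = -1119 (mod 8).
    Reduce coefficients mod 8: 5·t ≡ 1 (mod 8).
    The inverse of 5 mod 8 is 5 (since 5·5 = 25 = 3·8 + 1), so t ≡ 5·1 = 5 ≡ 5 (mod 8).
    Then x = 1123 + 1197·5 = 7108, valid modulo lcm(1197, 8) = 9576: x ≡ 7108 (mod 9576).
Verify against each original: 7108 mod 19 = 2, 7108 mod 7 = 3, 7108 mod 9 = 7, 7108 mod 8 = 4.

x ≡ 7108 (mod 9576).


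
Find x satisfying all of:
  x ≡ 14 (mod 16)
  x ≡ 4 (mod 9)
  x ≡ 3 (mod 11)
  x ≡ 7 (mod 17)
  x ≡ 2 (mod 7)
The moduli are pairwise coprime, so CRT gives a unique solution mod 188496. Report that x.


Product of moduli M = 16 · 9 · 11 · 17 · 7 = 188496.
Merge one congruence at a time:
  Start: x ≡ 14 (mod 16).
  Combine with x ≡ 4 (mod 9); new modulus lcm = 144.
    Write x = 14 + 16·t and substitute into x ≡ 4 (mod 9): 16·t ≡ 4 − 14 = -10 (mod 9).
    Reduce coefficients mod 9: 7·t ≡ 8 (mod 9).
    The inverse of 7 mod 9 is 4 (since 7·4 = 28 = 3·9 + 1), so t ≡ 4·8 = 32 ≡ 5 (mod 9).
    Then x = 14 + 16·5 = 94, valid modulo lcm(16, 9) = 144: x ≡ 94 (mod 144).
  Combine with x ≡ 3 (mod 11); new modulus lcm = 1584.
    Write x = 94 + 144·t and substitute into x ≡ 3 (mod 11): 144·t ≡ 3 − 94 = -91 (mod 11).
    Reduce coefficients mod 11: 1·t ≡ 8 (mod 11).
    So t ≡ 8 (mod 11).
    Then x = 94 + 144·8 = 1246, valid modulo lcm(144, 11) = 1584: x ≡ 1246 (mod 1584).
  Combine with x ≡ 7 (mod 17); new modulus lcm = 26928.
    Write x = 1246 + 1584·t and substitute into x ≡ 7 (mod 17): 1584·t ≡ 7 − 1246 = -1239 (mod 17).
    Reduce coefficients mod 17: 3·t ≡ 2 (mod 17).
    The inverse of 3 mod 17 is 6 (since 3·6 = 18 = 1·17 + 1), so t ≡ 6·2 = 12 ≡ 12 (mod 17).
    Then x = 1246 + 1584·12 = 20254, valid modulo lcm(1584, 17) = 26928: x ≡ 20254 (mod 26928).
  Combine with x ≡ 2 (mod 7); new modulus lcm = 188496.
    Write x = 20254 + 26928·t and substitute into x ≡ 2 (mod 7): 26928·t ≡ 2 − 20254 = -20252 (mod 7).
    Reduce coefficients mod 7: 6·t ≡ 6 (mod 7).
    The inverse of 6 mod 7 is 6 (since 6·6 = 36 = 5·7 + 1), so t ≡ 6·6 = 36 ≡ 1 (mod 7).
    Then x = 20254 + 26928·1 = 47182, valid modulo lcm(26928, 7) = 188496: x ≡ 47182 (mod 188496).
Verify against each original: 47182 mod 16 = 14, 47182 mod 9 = 4, 47182 mod 11 = 3, 47182 mod 17 = 7, 47182 mod 7 = 2.

x ≡ 47182 (mod 188496).


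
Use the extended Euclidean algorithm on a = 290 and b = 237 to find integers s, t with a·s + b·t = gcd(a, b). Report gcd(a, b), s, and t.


Euclidean algorithm on (290, 237) — divide until remainder is 0:
  290 = 1 · 237 + 53
  237 = 4 · 53 + 25
  53 = 2 · 25 + 3
  25 = 8 · 3 + 1
  3 = 3 · 1 + 0
gcd(290, 237) = 1.
Track Bezout coefficients alongside the remainders: start with r₀ = 290 = a·1 + b·0 (s = 1, t = 0) and r₁ = 237 = a·0 + b·1 (s = 0, t = 1); each new remainder r_{k+1} = r_{k-1} − q_k·r_k inherits s_{k+1} = s_{k-1} − q_k·s_k, t_{k+1} = t_{k-1} − q_k·t_k, so r_k = a·s_k + b·t_k at every step:
  q = 1: r = 53, s = 1 − 1·0 = 1, t = 0 − 1·1 = -1  (check: 290·1 + 237·(-1) = 53)
  q = 4: r = 25, s = 0 − 4·1 = -4, t = 1 − 4·(-1) = 5  (check: 290·(-4) + 237·5 = 25)
  q = 2: r = 3, s = 1 − 2·(-4) = 9, t = -1 − 2·5 = -11  (check: 290·9 + 237·(-11) = 3)
  q = 8: r = 1, s = -4 − 8·9 = -76, t = 5 − 8·(-11) = 93  (check: 290·(-76) + 237·93 = 1)
The row with r = 1 (the gcd) gives the Bezout coefficients s = -76, t = 93.
Result: 290 · (-76) + 237 · (93) = 1.

gcd(290, 237) = 1; s = -76, t = 93 (check: 290·(-76) + 237·93 = 1).


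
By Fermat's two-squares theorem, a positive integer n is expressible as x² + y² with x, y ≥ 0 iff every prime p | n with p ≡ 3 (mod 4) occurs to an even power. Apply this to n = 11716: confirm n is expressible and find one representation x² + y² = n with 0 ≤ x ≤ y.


Step 1: Factor n = 11716 = 2^2 · 29 · 101.
Step 2: Check the mod-4 condition on each prime factor: 2 = 2 (special); 29 ≡ 1 (mod 4), exponent 1; 101 ≡ 1 (mod 4), exponent 1.
All primes ≡ 3 (mod 4) appear to even exponent (or don't appear), so by the two-squares theorem n IS expressible as a sum of two squares.
Step 3: Build a representation. Group n = k² · m with k = 2 and m = 29 · 101 = 2929 (a product of primes ≡ 1 (mod 4)); a representation of m scales to one of n via (k·x)² + (k·y)² = k²(x² + y²). Each prime p ≡ 1 (mod 4) is itself a sum of two squares; find a² by testing p − a² for a perfect square:
  29: 29 − 1² = 28, 29 − 2² = 25 = 5² ⇒ 29 = 2² + 5².
  101: 101 − 1² = 100 = 10² ⇒ 101 = 1² + 10².
  Combine using the Brahmagupta–Fibonacci identity (a² + b²)(c² + d²) = (ac − bd)² + (ad + bc)² = (ac + bd)² + (ad − bc)²:
  29 · 101 = 2929: from (2² + 5²)(1² + 10²), take (2·1 − 5·10, 2·10 + 5·1) = (2 − 50, 20 + 5) = (-48, 25); dropping signs (only squares matter) gives (48, 25); check 48² + 25² = 2304 + 625 = 2929 ✓.
  Scale by k = 2: (2·48, 2·25) = (96, 50).
Step 4: Order so x ≤ y and verify: 50² + 96² = 2500 + 9216 = 11716 = n. ✓

n = 11716 = 50² + 96² (one valid representation with x ≤ y).


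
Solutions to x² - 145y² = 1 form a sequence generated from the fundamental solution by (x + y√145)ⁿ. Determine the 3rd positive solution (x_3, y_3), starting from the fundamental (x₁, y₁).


Step 1: Find the fundamental solution (x₁, y₁) of x² - 145y² = 1.
  Expand √145 as a continued fraction. a₀ = ⌊√145⌋ = 12; iterate m_{k+1} = d_k·a_k − m_k, d_{k+1} = (145 − m_{k+1}²)/d_k, a_{k+1} = ⌊(a₀ + m_{k+1})/d_{k+1}⌋ (starting m₀ = 0, d₀ = 1), with convergents p_k = a_k·p_{k-1} + p_{k-2}, q_k = a_k·q_{k-1} + q_{k-2} (p₋₁ = 1, q₋₁ = 0):
  k = 0: a₀ = 12; p₀/q₀ = 12/1; p₀² − 145·q₀² = 144 − 145 = -1.
  k = 1: m = 12, d = 1, a = ⌊(12 + 12)/1⌋ = 24; p/q = (24·12 + 1)/(24·1 + 0) = 289/24; p² − 145·q² = 83521 − 83520 = 1.
  The first convergent with p² − 145·q² = 1 gives the fundamental solution (x₁, y₁) = (289, 24).
Step 2: Apply the recurrence (x_{n+1}, y_{n+1}) = (x₁x_n + 145y₁y_n, x₁y_n + y₁x_n) repeatedly.
  From (x_1, y_1) = (289, 24): x_2 = 289·289 + 145·24·24 = 167041; y_2 = 289·24 + 24·289 = 13872.
  From (x_2, y_2) = (167041, 13872): x_3 = 289·167041 + 145·24·13872 = 96549409; y_3 = 289·13872 + 24·167041 = 8017992.
Step 3: Verify x_3² - 145·y_3² = 9321788378249281 - 9321788378249280 = 1 (should be 1). ✓

(x_1, y_1) = (289, 24); (x_3, y_3) = (96549409, 8017992).


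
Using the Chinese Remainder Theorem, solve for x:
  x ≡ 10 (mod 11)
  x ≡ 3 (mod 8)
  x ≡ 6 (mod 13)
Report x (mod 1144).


Moduli 11, 8, 13 are pairwise coprime; by CRT there is a unique solution modulo M = 11 · 8 · 13 = 1144.
Solve pairwise, accumulating the modulus:
  Start with x ≡ 10 (mod 11).
  Combine with x ≡ 3 (mod 8): since gcd(11, 8) = 1, we get a unique residue mod 88.
    Write x = 10 + 11·t and substitute into x ≡ 3 (mod 8): 11·t ≡ 3 − 10 = -7 (mod 8).
    Reduce coefficients mod 8: 3·t ≡ 1 (mod 8).
    The inverse of 3 mod 8 is 3 (since 3·3 = 9 = 1·8 + 1), so t ≡ 3·1 = 3 ≡ 3 (mod 8).
    Then x = 10 + 11·3 = 43, valid modulo lcm(11, 8) = 88: x ≡ 43 (mod 88).
  Combine with x ≡ 6 (mod 13): since gcd(88, 13) = 1, we get a unique residue mod 1144.
    Write x = 43 + 88·t and substitute into x ≡ 6 (mod 13): 88·t ≡ 6 − 43 = -37 (mod 13).
    Reduce coefficients mod 13: 10·t ≡ 2 (mod 13).
    The inverse of 10 mod 13 is 4 (since 10·4 = 40 = 3·13 + 1), so t ≡ 4·2 = 8 ≡ 8 (mod 13).
    Then x = 43 + 88·8 = 747, valid modulo lcm(88, 13) = 1144: x ≡ 747 (mod 1144).
Verify: 747 mod 11 = 10 ✓, 747 mod 8 = 3 ✓, 747 mod 13 = 6 ✓.

x ≡ 747 (mod 1144).


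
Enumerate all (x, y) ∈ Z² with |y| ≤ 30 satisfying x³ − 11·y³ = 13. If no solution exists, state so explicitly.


The equation is x³ - 11y³ = 13. For fixed y, x³ = 11·y³ + 13, so a solution requires the RHS to be a perfect cube.
Strategy: iterate y from -30 to 30, compute RHS = 11·y³ + 13, and check whether it is a (positive or negative) perfect cube.
Check small values of y:
  y = 0: RHS = 13 is not a perfect cube.
  y = 1: RHS = 24 is not a perfect cube.
  y = -1: RHS = 2 is not a perfect cube.
  y = 2: RHS = 101 is not a perfect cube.
  y = -2: RHS = -75 is not a perfect cube.
  y = 3: RHS = 310 is not a perfect cube.
  y = -3: RHS = -284 is not a perfect cube.
Continuing the search up to |y| = 30 finds no solutions either.
No (x, y) in the scanned range satisfies the equation.

No integer solutions with |y| ≤ 30.


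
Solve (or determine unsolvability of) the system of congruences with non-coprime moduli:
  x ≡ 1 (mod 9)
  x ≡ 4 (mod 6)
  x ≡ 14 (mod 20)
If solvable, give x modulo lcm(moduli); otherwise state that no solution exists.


Moduli 9, 6, 20 are not pairwise coprime, so CRT works modulo lcm(m_i) when all pairwise compatibility conditions hold.
Pairwise compatibility: gcd(m_i, m_j) must divide a_i - a_j for every pair.
Merge one congruence at a time:
  Start: x ≡ 1 (mod 9).
  Combine with x ≡ 4 (mod 6): gcd(9, 6) = 3; 4 - 1 = 3, which IS divisible by 3, so compatible.
    Write x = 1 + 9·t and substitute into x ≡ 4 (mod 6): 9·t ≡ 4 − 1 = 3 (mod 6).
    Divide the congruence (and modulus) by g = 3: 3·t ≡ 1 (mod 2).
    Reduce coefficients mod 2: 1·t ≡ 1 (mod 2).
    So t ≡ 1 (mod 2).
    Then x = 1 + 9·1 = 10, valid modulo lcm(9, 6) = 18: x ≡ 10 (mod 18).
  Combine with x ≡ 14 (mod 20): gcd(18, 20) = 2; 14 - 10 = 4, which IS divisible by 2, so compatible.
    Write x = 10 + 18·t and substitute into x ≡ 14 (mod 20): 18·t ≡ 14 − 10 = 4 (mod 20).
    Divide the congruence (and modulus) by g = 2: 9·t ≡ 2 (mod 10).
    The inverse of 9 mod 10 is 9 (since 9·9 = 81 = 8·10 + 1), so t ≡ 9·2 = 18 ≡ 8 (mod 10).
    Then x = 10 + 18·8 = 154, valid modulo lcm(18, 20) = 180: x ≡ 154 (mod 180).
Verify: 154 mod 9 = 1, 154 mod 6 = 4, 154 mod 20 = 14.

x ≡ 154 (mod 180).


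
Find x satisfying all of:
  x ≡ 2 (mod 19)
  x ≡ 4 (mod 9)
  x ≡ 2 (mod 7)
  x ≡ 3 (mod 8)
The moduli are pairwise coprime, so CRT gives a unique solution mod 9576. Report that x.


Product of moduli M = 19 · 9 · 7 · 8 = 9576.
Merge one congruence at a time:
  Start: x ≡ 2 (mod 19).
  Combine with x ≡ 4 (mod 9); new modulus lcm = 171.
    Write x = 2 + 19·t and substitute into x ≡ 4 (mod 9): 19·t ≡ 4 − 2 = 2 (mod 9).
    Reduce coefficients mod 9: 1·t ≡ 2 (mod 9).
    So t ≡ 2 (mod 9).
    Then x = 2 + 19·2 = 40, valid modulo lcm(19, 9) = 171: x ≡ 40 (mod 171).
  Combine with x ≡ 2 (mod 7); new modulus lcm = 1197.
    Write x = 40 + 171·t and substitute into x ≡ 2 (mod 7): 171·t ≡ 2 − 40 = -38 (mod 7).
    Reduce coefficients mod 7: 3·t ≡ 4 (mod 7).
    The inverse of 3 mod 7 is 5 (since 3·5 = 15 = 2·7 + 1), so t ≡ 5·4 = 20 ≡ 6 (mod 7).
    Then x = 40 + 171·6 = 1066, valid modulo lcm(171, 7) = 1197: x ≡ 1066 (mod 1197).
  Combine with x ≡ 3 (mod 8); new modulus lcm = 9576.
    Write x = 1066 + 1197·t and substitute into x ≡ 3 (mod 8): 1197·t ≡ 3 − 1066 = -1063 (mod 8).
    Reduce coefficients mod 8: 5·t ≡ 1 (mod 8).
    The inverse of 5 mod 8 is 5 (since 5·5 = 25 = 3·8 + 1), so t ≡ 5·1 = 5 ≡ 5 (mod 8).
    Then x = 1066 + 1197·5 = 7051, valid modulo lcm(1197, 8) = 9576: x ≡ 7051 (mod 9576).
Verify against each original: 7051 mod 19 = 2, 7051 mod 9 = 4, 7051 mod 7 = 2, 7051 mod 8 = 3.

x ≡ 7051 (mod 9576).


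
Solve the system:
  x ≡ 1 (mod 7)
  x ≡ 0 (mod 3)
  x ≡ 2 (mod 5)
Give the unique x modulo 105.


Moduli 7, 3, 5 are pairwise coprime; by CRT there is a unique solution modulo M = 7 · 3 · 5 = 105.
Solve pairwise, accumulating the modulus:
  Start with x ≡ 1 (mod 7).
  Combine with x ≡ 0 (mod 3): since gcd(7, 3) = 1, we get a unique residue mod 21.
    Write x = 1 + 7·t and substitute into x ≡ 0 (mod 3): 7·t ≡ 0 − 1 = -1 (mod 3).
    Reduce coefficients mod 3: 1·t ≡ 2 (mod 3).
    So t ≡ 2 (mod 3).
    Then x = 1 + 7·2 = 15, valid modulo lcm(7, 3) = 21: x ≡ 15 (mod 21).
  Combine with x ≡ 2 (mod 5): since gcd(21, 5) = 1, we get a unique residue mod 105.
    Write x = 15 + 21·t and substitute into x ≡ 2 (mod 5): 21·t ≡ 2 − 15 = -13 (mod 5).
    Reduce coefficients mod 5: 1·t ≡ 2 (mod 5).
    So t ≡ 2 (mod 5).
    Then x = 15 + 21·2 = 57, valid modulo lcm(21, 5) = 105: x ≡ 57 (mod 105).
Verify: 57 mod 7 = 1 ✓, 57 mod 3 = 0 ✓, 57 mod 5 = 2 ✓.

x ≡ 57 (mod 105).


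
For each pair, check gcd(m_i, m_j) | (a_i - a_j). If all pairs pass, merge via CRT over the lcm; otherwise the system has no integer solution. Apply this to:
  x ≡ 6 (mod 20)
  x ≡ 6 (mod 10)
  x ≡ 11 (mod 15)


Moduli 20, 10, 15 are not pairwise coprime, so CRT works modulo lcm(m_i) when all pairwise compatibility conditions hold.
Pairwise compatibility: gcd(m_i, m_j) must divide a_i - a_j for every pair.
Merge one congruence at a time:
  Start: x ≡ 6 (mod 20).
  Combine with x ≡ 6 (mod 10): gcd(20, 10) = 10; 6 - 6 = 0, which IS divisible by 10, so compatible.
    Write x = 6 + 20·t and substitute into x ≡ 6 (mod 10): 20·t ≡ 6 − 6 = 0 (mod 10).
    Divide the congruence (and modulus) by g = 10: 2·t ≡ 0 (mod 1).
    Modulo 1 every t works; take t = 0.
    Then x = 6 + 20·0 = 6, valid modulo lcm(20, 10) = 20: x ≡ 6 (mod 20).
  Combine with x ≡ 11 (mod 15): gcd(20, 15) = 5; 11 - 6 = 5, which IS divisible by 5, so compatible.
    Write x = 6 + 20·t and substitute into x ≡ 11 (mod 15): 20·t ≡ 11 − 6 = 5 (mod 15).
    Divide the congruence (and modulus) by g = 5: 4·t ≡ 1 (mod 3).
    Reduce coefficients mod 3: 1·t ≡ 1 (mod 3).
    So t ≡ 1 (mod 3).
    Then x = 6 + 20·1 = 26, valid modulo lcm(20, 15) = 60: x ≡ 26 (mod 60).
Verify: 26 mod 20 = 6, 26 mod 10 = 6, 26 mod 15 = 11.

x ≡ 26 (mod 60).


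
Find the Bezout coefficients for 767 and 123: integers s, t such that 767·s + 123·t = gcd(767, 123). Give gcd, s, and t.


Euclidean algorithm on (767, 123) — divide until remainder is 0:
  767 = 6 · 123 + 29
  123 = 4 · 29 + 7
  29 = 4 · 7 + 1
  7 = 7 · 1 + 0
gcd(767, 123) = 1.
Track Bezout coefficients alongside the remainders: start with r₀ = 767 = a·1 + b·0 (s = 1, t = 0) and r₁ = 123 = a·0 + b·1 (s = 0, t = 1); each new remainder r_{k+1} = r_{k-1} − q_k·r_k inherits s_{k+1} = s_{k-1} − q_k·s_k, t_{k+1} = t_{k-1} − q_k·t_k, so r_k = a·s_k + b·t_k at every step:
  q = 6: r = 29, s = 1 − 6·0 = 1, t = 0 − 6·1 = -6  (check: 767·1 + 123·(-6) = 29)
  q = 4: r = 7, s = 0 − 4·1 = -4, t = 1 − 4·(-6) = 25  (check: 767·(-4) + 123·25 = 7)
  q = 4: r = 1, s = 1 − 4·(-4) = 17, t = -6 − 4·25 = -106  (check: 767·17 + 123·(-106) = 1)
The row with r = 1 (the gcd) gives the Bezout coefficients s = 17, t = -106.
Result: 767 · (17) + 123 · (-106) = 1.

gcd(767, 123) = 1; s = 17, t = -106 (check: 767·17 + 123·(-106) = 1).


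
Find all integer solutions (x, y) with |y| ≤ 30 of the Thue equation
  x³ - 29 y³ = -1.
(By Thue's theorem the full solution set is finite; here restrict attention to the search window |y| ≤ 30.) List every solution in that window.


The equation is x³ - 29y³ = -1. For fixed y, x³ = 29·y³ − 1, so a solution requires the RHS to be a perfect cube.
Strategy: iterate y from -30 to 30, compute RHS = 29·y³ − 1, and check whether it is a (positive or negative) perfect cube.
Check small values of y:
  y = 0: RHS = -1 = (-1)³ ⇒ x = -1 works.
  y = 1: RHS = 28 is not a perfect cube.
  y = -1: RHS = -30 is not a perfect cube.
  y = 2: RHS = 231 is not a perfect cube.
  y = -2: RHS = -233 is not a perfect cube.
  y = 3: RHS = 782 is not a perfect cube.
  y = -3: RHS = -784 is not a perfect cube.
Continuing the search up to |y| = 30 finds no further solutions beyond those listed.
Collected solutions: (-1, 0).

Solutions (with |y| ≤ 30): (-1, 0).


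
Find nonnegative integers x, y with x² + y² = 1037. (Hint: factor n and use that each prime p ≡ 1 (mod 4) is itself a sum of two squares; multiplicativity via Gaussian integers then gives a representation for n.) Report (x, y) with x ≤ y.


Step 1: Factor n = 1037 = 17 · 61.
Step 2: Check the mod-4 condition on each prime factor: 17 ≡ 1 (mod 4), exponent 1; 61 ≡ 1 (mod 4), exponent 1.
All primes ≡ 3 (mod 4) appear to even exponent (or don't appear), so by the two-squares theorem n IS expressible as a sum of two squares.
Step 3: Build a representation. Here n = 17 · 61 is a product of primes ≡ 1 (mod 4). Each prime p ≡ 1 (mod 4) is itself a sum of two squares; find a² by testing p − a² for a perfect square:
  17: 17 − 1² = 16 = 4² ⇒ 17 = 1² + 4².
  61: 61 − 1² = 60, 61 − 2² = 57, 61 − 3² = 52, 61 − 4² = 45, 61 − 5² = 36 = 6² ⇒ 61 = 5² + 6².
  Combine using the Brahmagupta–Fibonacci identity (a² + b²)(c² + d²) = (ac − bd)² + (ad + bc)² = (ac + bd)² + (ad − bc)²:
  17 · 61 = 1037: from (1² + 4²)(5² + 6²), take (1·5 − 4·6, 1·6 + 4·5) = (5 − 24, 6 + 20) = (-19, 26); dropping signs (only squares matter) gives (19, 26); check 19² + 26² = 361 + 676 = 1037 ✓.
Step 4: Order so x ≤ y and verify: 19² + 26² = 361 + 676 = 1037 = n. ✓

n = 1037 = 19² + 26² (one valid representation with x ≤ y).


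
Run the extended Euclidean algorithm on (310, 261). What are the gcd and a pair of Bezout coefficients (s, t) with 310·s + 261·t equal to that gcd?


Euclidean algorithm on (310, 261) — divide until remainder is 0:
  310 = 1 · 261 + 49
  261 = 5 · 49 + 16
  49 = 3 · 16 + 1
  16 = 16 · 1 + 0
gcd(310, 261) = 1.
Track Bezout coefficients alongside the remainders: start with r₀ = 310 = a·1 + b·0 (s = 1, t = 0) and r₁ = 261 = a·0 + b·1 (s = 0, t = 1); each new remainder r_{k+1} = r_{k-1} − q_k·r_k inherits s_{k+1} = s_{k-1} − q_k·s_k, t_{k+1} = t_{k-1} − q_k·t_k, so r_k = a·s_k + b·t_k at every step:
  q = 1: r = 49, s = 1 − 1·0 = 1, t = 0 − 1·1 = -1  (check: 310·1 + 261·(-1) = 49)
  q = 5: r = 16, s = 0 − 5·1 = -5, t = 1 − 5·(-1) = 6  (check: 310·(-5) + 261·6 = 16)
  q = 3: r = 1, s = 1 − 3·(-5) = 16, t = -1 − 3·6 = -19  (check: 310·16 + 261·(-19) = 1)
The row with r = 1 (the gcd) gives the Bezout coefficients s = 16, t = -19.
Result: 310 · (16) + 261 · (-19) = 1.

gcd(310, 261) = 1; s = 16, t = -19 (check: 310·16 + 261·(-19) = 1).


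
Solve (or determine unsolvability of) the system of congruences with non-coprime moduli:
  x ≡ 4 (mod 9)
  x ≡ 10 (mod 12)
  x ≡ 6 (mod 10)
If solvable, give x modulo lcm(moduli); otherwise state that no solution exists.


Moduli 9, 12, 10 are not pairwise coprime, so CRT works modulo lcm(m_i) when all pairwise compatibility conditions hold.
Pairwise compatibility: gcd(m_i, m_j) must divide a_i - a_j for every pair.
Merge one congruence at a time:
  Start: x ≡ 4 (mod 9).
  Combine with x ≡ 10 (mod 12): gcd(9, 12) = 3; 10 - 4 = 6, which IS divisible by 3, so compatible.
    Write x = 4 + 9·t and substitute into x ≡ 10 (mod 12): 9·t ≡ 10 − 4 = 6 (mod 12).
    Divide the congruence (and modulus) by g = 3: 3·t ≡ 2 (mod 4).
    The inverse of 3 mod 4 is 3 (since 3·3 = 9 = 2·4 + 1), so t ≡ 3·2 = 6 ≡ 2 (mod 4).
    Then x = 4 + 9·2 = 22, valid modulo lcm(9, 12) = 36: x ≡ 22 (mod 36).
  Combine with x ≡ 6 (mod 10): gcd(36, 10) = 2; 6 - 22 = -16, which IS divisible by 2, so compatible.
    Write x = 22 + 36·t and substitute into x ≡ 6 (mod 10): 36·t ≡ 6 − 22 = -16 (mod 10).
    Divide the congruence (and modulus) by g = 2: 18·t ≡ -8 (mod 5).
    Reduce coefficients mod 5: 3·t ≡ 2 (mod 5).
    The inverse of 3 mod 5 is 2 (since 3·2 = 6 = 1·5 + 1), so t ≡ 2·2 = 4 ≡ 4 (mod 5).
    Then x = 22 + 36·4 = 166, valid modulo lcm(36, 10) = 180: x ≡ 166 (mod 180).
Verify: 166 mod 9 = 4, 166 mod 12 = 10, 166 mod 10 = 6.

x ≡ 166 (mod 180).


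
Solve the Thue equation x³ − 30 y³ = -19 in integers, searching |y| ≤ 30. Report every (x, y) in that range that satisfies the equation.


The equation is x³ - 30y³ = -19. For fixed y, x³ = 30·y³ − 19, so a solution requires the RHS to be a perfect cube.
Strategy: iterate y from -30 to 30, compute RHS = 30·y³ − 19, and check whether it is a (positive or negative) perfect cube.
Check small values of y:
  y = 0: RHS = -19 is not a perfect cube.
  y = 1: RHS = 11 is not a perfect cube.
  y = -1: RHS = -49 is not a perfect cube.
  y = 2: RHS = 221 is not a perfect cube.
  y = -2: RHS = -259 is not a perfect cube.
  y = 3: RHS = 791 is not a perfect cube.
  y = -3: RHS = -829 is not a perfect cube.
Continuing the search up to |y| = 30 finds no solutions either.
No (x, y) in the scanned range satisfies the equation.

No integer solutions with |y| ≤ 30.


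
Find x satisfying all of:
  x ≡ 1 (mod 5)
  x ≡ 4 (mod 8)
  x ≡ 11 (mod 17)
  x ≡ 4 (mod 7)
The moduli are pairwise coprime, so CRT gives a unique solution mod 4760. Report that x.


Product of moduli M = 5 · 8 · 17 · 7 = 4760.
Merge one congruence at a time:
  Start: x ≡ 1 (mod 5).
  Combine with x ≡ 4 (mod 8); new modulus lcm = 40.
    Write x = 1 + 5·t and substitute into x ≡ 4 (mod 8): 5·t ≡ 4 − 1 = 3 (mod 8).
    The inverse of 5 mod 8 is 5 (since 5·5 = 25 = 3·8 + 1), so t ≡ 5·3 = 15 ≡ 7 (mod 8).
    Then x = 1 + 5·7 = 36, valid modulo lcm(5, 8) = 40: x ≡ 36 (mod 40).
  Combine with x ≡ 11 (mod 17); new modulus lcm = 680.
    Write x = 36 + 40·t and substitute into x ≡ 11 (mod 17): 40·t ≡ 11 − 36 = -25 (mod 17).
    Reduce coefficients mod 17: 6·t ≡ 9 (mod 17).
    The inverse of 6 mod 17 is 3 (since 6·3 = 18 = 1·17 + 1), so t ≡ 3·9 = 27 ≡ 10 (mod 17).
    Then x = 36 + 40·10 = 436, valid modulo lcm(40, 17) = 680: x ≡ 436 (mod 680).
  Combine with x ≡ 4 (mod 7); new modulus lcm = 4760.
    Write x = 436 + 680·t and substitute into x ≡ 4 (mod 7): 680·t ≡ 4 − 436 = -432 (mod 7).
    Reduce coefficients mod 7: 1·t ≡ 2 (mod 7).
    So t ≡ 2 (mod 7).
    Then x = 436 + 680·2 = 1796, valid modulo lcm(680, 7) = 4760: x ≡ 1796 (mod 4760).
Verify against each original: 1796 mod 5 = 1, 1796 mod 8 = 4, 1796 mod 17 = 11, 1796 mod 7 = 4.

x ≡ 1796 (mod 4760).


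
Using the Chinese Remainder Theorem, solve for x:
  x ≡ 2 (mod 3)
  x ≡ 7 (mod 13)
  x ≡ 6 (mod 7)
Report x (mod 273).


Moduli 3, 13, 7 are pairwise coprime; by CRT there is a unique solution modulo M = 3 · 13 · 7 = 273.
Solve pairwise, accumulating the modulus:
  Start with x ≡ 2 (mod 3).
  Combine with x ≡ 7 (mod 13): since gcd(3, 13) = 1, we get a unique residue mod 39.
    Write x = 2 + 3·t and substitute into x ≡ 7 (mod 13): 3·t ≡ 7 − 2 = 5 (mod 13).
    The inverse of 3 mod 13 is 9 (since 3·9 = 27 = 2·13 + 1), so t ≡ 9·5 = 45 ≡ 6 (mod 13).
    Then x = 2 + 3·6 = 20, valid modulo lcm(3, 13) = 39: x ≡ 20 (mod 39).
  Combine with x ≡ 6 (mod 7): since gcd(39, 7) = 1, we get a unique residue mod 273.
    Write x = 20 + 39·t and substitute into x ≡ 6 (mod 7): 39·t ≡ 6 − 20 = -14 (mod 7).
    Reduce coefficients mod 7: 4·t ≡ 0 (mod 7).
    The inverse of 4 mod 7 is 2 (since 4·2 = 8 = 1·7 + 1), so t ≡ 2·0 = 0 ≡ 0 (mod 7).
    Then x = 20 + 39·0 = 20, valid modulo lcm(39, 7) = 273: x ≡ 20 (mod 273).
Verify: 20 mod 3 = 2 ✓, 20 mod 13 = 7 ✓, 20 mod 7 = 6 ✓.

x ≡ 20 (mod 273).


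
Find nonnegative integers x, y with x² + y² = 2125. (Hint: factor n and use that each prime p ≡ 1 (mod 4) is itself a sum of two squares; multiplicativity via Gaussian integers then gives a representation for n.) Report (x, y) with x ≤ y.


Step 1: Factor n = 2125 = 5^3 · 17.
Step 2: Check the mod-4 condition on each prime factor: 5 ≡ 1 (mod 4), exponent 3; 17 ≡ 1 (mod 4), exponent 1.
All primes ≡ 3 (mod 4) appear to even exponent (or don't appear), so by the two-squares theorem n IS expressible as a sum of two squares.
Step 3: Build a representation. Group n = k² · m with k = 5 and m = 5 · 17 = 85 (a product of primes ≡ 1 (mod 4)); a representation of m scales to one of n via (k·x)² + (k·y)² = k²(x² + y²). Each prime p ≡ 1 (mod 4) is itself a sum of two squares; find a² by testing p − a² for a perfect square:
  5: 5 − 1² = 4 = 2² ⇒ 5 = 1² + 2².
  17: 17 − 1² = 16 = 4² ⇒ 17 = 1² + 4².
  Combine using the Brahmagupta–Fibonacci identity (a² + b²)(c² + d²) = (ac − bd)² + (ad + bc)² = (ac + bd)² + (ad − bc)²:
  5 · 17 = 85: from (1² + 2²)(1² + 4²), take (1·1 − 2·4, 1·4 + 2·1) = (1 − 8, 4 + 2) = (-7, 6); dropping signs (only squares matter) gives (7, 6); check 7² + 6² = 49 + 36 = 85 ✓.
  Scale by k = 5: (5·7, 5·6) = (35, 30).
Step 4: Order so x ≤ y and verify: 30² + 35² = 900 + 1225 = 2125 = n. ✓

n = 2125 = 30² + 35² (one valid representation with x ≤ y).


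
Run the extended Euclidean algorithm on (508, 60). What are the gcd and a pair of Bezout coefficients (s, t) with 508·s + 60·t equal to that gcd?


Euclidean algorithm on (508, 60) — divide until remainder is 0:
  508 = 8 · 60 + 28
  60 = 2 · 28 + 4
  28 = 7 · 4 + 0
gcd(508, 60) = 4.
Track Bezout coefficients alongside the remainders: start with r₀ = 508 = a·1 + b·0 (s = 1, t = 0) and r₁ = 60 = a·0 + b·1 (s = 0, t = 1); each new remainder r_{k+1} = r_{k-1} − q_k·r_k inherits s_{k+1} = s_{k-1} − q_k·s_k, t_{k+1} = t_{k-1} − q_k·t_k, so r_k = a·s_k + b·t_k at every step:
  q = 8: r = 28, s = 1 − 8·0 = 1, t = 0 − 8·1 = -8  (check: 508·1 + 60·(-8) = 28)
  q = 2: r = 4, s = 0 − 2·1 = -2, t = 1 − 2·(-8) = 17  (check: 508·(-2) + 60·17 = 4)
The row with r = 4 (the gcd) gives the Bezout coefficients s = -2, t = 17.
Result: 508 · (-2) + 60 · (17) = 4.

gcd(508, 60) = 4; s = -2, t = 17 (check: 508·(-2) + 60·17 = 4).


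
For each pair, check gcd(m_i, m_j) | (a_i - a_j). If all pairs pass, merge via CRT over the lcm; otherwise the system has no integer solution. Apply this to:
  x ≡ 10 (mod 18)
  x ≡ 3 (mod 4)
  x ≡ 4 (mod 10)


Moduli 18, 4, 10 are not pairwise coprime, so CRT works modulo lcm(m_i) when all pairwise compatibility conditions hold.
Pairwise compatibility: gcd(m_i, m_j) must divide a_i - a_j for every pair.
Merge one congruence at a time:
  Start: x ≡ 10 (mod 18).
  Combine with x ≡ 3 (mod 4): gcd(18, 4) = 2, and 3 - 10 = -7 is NOT divisible by 2.
    ⇒ system is inconsistent (no integer solution).

No solution (the system is inconsistent).


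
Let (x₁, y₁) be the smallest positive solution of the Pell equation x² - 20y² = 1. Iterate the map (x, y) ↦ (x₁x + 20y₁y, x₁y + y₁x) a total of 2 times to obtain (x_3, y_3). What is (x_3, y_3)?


Step 1: Find the fundamental solution (x₁, y₁) of x² - 20y² = 1.
  Expand √20 as a continued fraction. a₀ = ⌊√20⌋ = 4; iterate m_{k+1} = d_k·a_k − m_k, d_{k+1} = (20 − m_{k+1}²)/d_k, a_{k+1} = ⌊(a₀ + m_{k+1})/d_{k+1}⌋ (starting m₀ = 0, d₀ = 1), with convergents p_k = a_k·p_{k-1} + p_{k-2}, q_k = a_k·q_{k-1} + q_{k-2} (p₋₁ = 1, q₋₁ = 0):
  k = 0: a₀ = 4; p₀/q₀ = 4/1; p₀² − 20·q₀² = 16 − 20 = -4.
  k = 1: m = 4, d = 4, a = ⌊(4 + 4)/4⌋ = 2; p/q = (2·4 + 1)/(2·1 + 0) = 9/2; p² − 20·q² = 81 − 80 = 1.
  The first convergent with p² − 20·q² = 1 gives the fundamental solution (x₁, y₁) = (9, 2).
Step 2: Apply the recurrence (x_{n+1}, y_{n+1}) = (x₁x_n + 20y₁y_n, x₁y_n + y₁x_n) repeatedly.
  From (x_1, y_1) = (9, 2): x_2 = 9·9 + 20·2·2 = 161; y_2 = 9·2 + 2·9 = 36.
  From (x_2, y_2) = (161, 36): x_3 = 9·161 + 20·2·36 = 2889; y_3 = 9·36 + 2·161 = 646.
Step 3: Verify x_3² - 20·y_3² = 8346321 - 8346320 = 1 (should be 1). ✓

(x_1, y_1) = (9, 2); (x_3, y_3) = (2889, 646).


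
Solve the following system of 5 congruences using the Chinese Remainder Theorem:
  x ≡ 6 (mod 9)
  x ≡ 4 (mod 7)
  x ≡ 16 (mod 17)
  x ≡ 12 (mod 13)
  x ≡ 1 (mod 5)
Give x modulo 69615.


Product of moduli M = 9 · 7 · 17 · 13 · 5 = 69615.
Merge one congruence at a time:
  Start: x ≡ 6 (mod 9).
  Combine with x ≡ 4 (mod 7); new modulus lcm = 63.
    Write x = 6 + 9·t and substitute into x ≡ 4 (mod 7): 9·t ≡ 4 − 6 = -2 (mod 7).
    Reduce coefficients mod 7: 2·t ≡ 5 (mod 7).
    The inverse of 2 mod 7 is 4 (since 2·4 = 8 = 1·7 + 1), so t ≡ 4·5 = 20 ≡ 6 (mod 7).
    Then x = 6 + 9·6 = 60, valid modulo lcm(9, 7) = 63: x ≡ 60 (mod 63).
  Combine with x ≡ 16 (mod 17); new modulus lcm = 1071.
    Write x = 60 + 63·t and substitute into x ≡ 16 (mod 17): 63·t ≡ 16 − 60 = -44 (mod 17).
    Reduce coefficients mod 17: 12·t ≡ 7 (mod 17).
    The inverse of 12 mod 17 is 10 (since 12·10 = 120 = 7·17 + 1), so t ≡ 10·7 = 70 ≡ 2 (mod 17).
    Then x = 60 + 63·2 = 186, valid modulo lcm(63, 17) = 1071: x ≡ 186 (mod 1071).
  Combine with x ≡ 12 (mod 13); new modulus lcm = 13923.
    Write x = 186 + 1071·t and substitute into x ≡ 12 (mod 13): 1071·t ≡ 12 − 186 = -174 (mod 13).
    Reduce coefficients mod 13: 5·t ≡ 8 (mod 13).
    The inverse of 5 mod 13 is 8 (since 5·8 = 40 = 3·13 + 1), so t ≡ 8·8 = 64 ≡ 12 (mod 13).
    Then x = 186 + 1071·12 = 13038, valid modulo lcm(1071, 13) = 13923: x ≡ 13038 (mod 13923).
  Combine with x ≡ 1 (mod 5); new modulus lcm = 69615.
    Write x = 13038 + 13923·t and substitute into x ≡ 1 (mod 5): 13923·t ≡ 1 − 13038 = -13037 (mod 5).
    Reduce coefficients mod 5: 3·t ≡ 3 (mod 5).
    The inverse of 3 mod 5 is 2 (since 3·2 = 6 = 1·5 + 1), so t ≡ 2·3 = 6 ≡ 1 (mod 5).
    Then x = 13038 + 13923·1 = 26961, valid modulo lcm(13923, 5) = 69615: x ≡ 26961 (mod 69615).
Verify against each original: 26961 mod 9 = 6, 26961 mod 7 = 4, 26961 mod 17 = 16, 26961 mod 13 = 12, 26961 mod 5 = 1.

x ≡ 26961 (mod 69615).


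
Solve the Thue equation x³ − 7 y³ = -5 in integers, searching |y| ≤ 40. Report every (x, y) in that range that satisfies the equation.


The equation is x³ - 7y³ = -5. For fixed y, x³ = 7·y³ − 5, so a solution requires the RHS to be a perfect cube.
Strategy: iterate y from -40 to 40, compute RHS = 7·y³ − 5, and check whether it is a (positive or negative) perfect cube.
Check small values of y:
  y = 0: RHS = -5 is not a perfect cube.
  y = 1: RHS = 2 is not a perfect cube.
  y = -1: RHS = -12 is not a perfect cube.
  y = 2: RHS = 51 is not a perfect cube.
  y = -2: RHS = -61 is not a perfect cube.
  y = 3: RHS = 184 is not a perfect cube.
  y = -3: RHS = -194 is not a perfect cube.
Continuing the search up to |y| = 40 finds no solutions either.
No (x, y) in the scanned range satisfies the equation.

No integer solutions with |y| ≤ 40.


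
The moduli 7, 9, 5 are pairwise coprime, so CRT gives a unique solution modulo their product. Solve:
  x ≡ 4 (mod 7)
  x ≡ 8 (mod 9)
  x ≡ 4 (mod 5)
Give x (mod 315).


Moduli 7, 9, 5 are pairwise coprime; by CRT there is a unique solution modulo M = 7 · 9 · 5 = 315.
Solve pairwise, accumulating the modulus:
  Start with x ≡ 4 (mod 7).
  Combine with x ≡ 8 (mod 9): since gcd(7, 9) = 1, we get a unique residue mod 63.
    Write x = 4 + 7·t and substitute into x ≡ 8 (mod 9): 7·t ≡ 8 − 4 = 4 (mod 9).
    The inverse of 7 mod 9 is 4 (since 7·4 = 28 = 3·9 + 1), so t ≡ 4·4 = 16 ≡ 7 (mod 9).
    Then x = 4 + 7·7 = 53, valid modulo lcm(7, 9) = 63: x ≡ 53 (mod 63).
  Combine with x ≡ 4 (mod 5): since gcd(63, 5) = 1, we get a unique residue mod 315.
    Write x = 53 + 63·t and substitute into x ≡ 4 (mod 5): 63·t ≡ 4 − 53 = -49 (mod 5).
    Reduce coefficients mod 5: 3·t ≡ 1 (mod 5).
    The inverse of 3 mod 5 is 2 (since 3·2 = 6 = 1·5 + 1), so t ≡ 2·1 = 2 ≡ 2 (mod 5).
    Then x = 53 + 63·2 = 179, valid modulo lcm(63, 5) = 315: x ≡ 179 (mod 315).
Verify: 179 mod 7 = 4 ✓, 179 mod 9 = 8 ✓, 179 mod 5 = 4 ✓.

x ≡ 179 (mod 315).


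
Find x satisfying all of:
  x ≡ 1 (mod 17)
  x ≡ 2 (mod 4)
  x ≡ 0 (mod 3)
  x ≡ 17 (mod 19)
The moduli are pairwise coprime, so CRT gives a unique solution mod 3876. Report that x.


Product of moduli M = 17 · 4 · 3 · 19 = 3876.
Merge one congruence at a time:
  Start: x ≡ 1 (mod 17).
  Combine with x ≡ 2 (mod 4); new modulus lcm = 68.
    Write x = 1 + 17·t and substitute into x ≡ 2 (mod 4): 17·t ≡ 2 − 1 = 1 (mod 4).
    Reduce coefficients mod 4: 1·t ≡ 1 (mod 4).
    So t ≡ 1 (mod 4).
    Then x = 1 + 17·1 = 18, valid modulo lcm(17, 4) = 68: x ≡ 18 (mod 68).
  Combine with x ≡ 0 (mod 3); new modulus lcm = 204.
    Write x = 18 + 68·t and substitute into x ≡ 0 (mod 3): 68·t ≡ 0 − 18 = -18 (mod 3).
    Reduce coefficients mod 3: 2·t ≡ 0 (mod 3).
    The inverse of 2 mod 3 is 2 (since 2·2 = 4 = 1·3 + 1), so t ≡ 2·0 = 0 ≡ 0 (mod 3).
    Then x = 18 + 68·0 = 18, valid modulo lcm(68, 3) = 204: x ≡ 18 (mod 204).
  Combine with x ≡ 17 (mod 19); new modulus lcm = 3876.
    Write x = 18 + 204·t and substitute into x ≡ 17 (mod 19): 204·t ≡ 17 − 18 = -1 (mod 19).
    Reduce coefficients mod 19: 14·t ≡ 18 (mod 19).
    The inverse of 14 mod 19 is 15 (since 14·15 = 210 = 11·19 + 1), so t ≡ 15·18 = 270 ≡ 4 (mod 19).
    Then x = 18 + 204·4 = 834, valid modulo lcm(204, 19) = 3876: x ≡ 834 (mod 3876).
Verify against each original: 834 mod 17 = 1, 834 mod 4 = 2, 834 mod 3 = 0, 834 mod 19 = 17.

x ≡ 834 (mod 3876).
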